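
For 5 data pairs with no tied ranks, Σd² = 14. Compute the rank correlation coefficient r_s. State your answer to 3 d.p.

0.300

ρ = 1 − 6Σd² / [n(n²−1)] = 1 − 6×14 / (5×24)
  = 1 − 84/120 = 1 − 0.7000 ≈ 0.300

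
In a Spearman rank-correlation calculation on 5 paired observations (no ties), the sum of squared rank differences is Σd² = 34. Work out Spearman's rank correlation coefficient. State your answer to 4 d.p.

ρ = 1 − 6Σd² / [n(n²−1)] = 1 − 6×34 / (5×24)
  = 1 − 204/120 = 1 − 1.70000 ≈ -0.7000

-0.7000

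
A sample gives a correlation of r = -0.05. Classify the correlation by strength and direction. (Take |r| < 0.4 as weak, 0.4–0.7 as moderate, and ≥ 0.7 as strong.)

weak negative

r = -0.05 < 0 so the relationship is negative.
|r| = 0.05, which falls in the weak range.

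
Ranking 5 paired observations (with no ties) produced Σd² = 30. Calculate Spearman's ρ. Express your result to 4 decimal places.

ρ = 1 − 6Σd² / [n(n²−1)] = 1 − 6×30 / (5×24)
  = 1 − 180/120 = 1 − 1.50000 ≈ -0.5000

-0.5000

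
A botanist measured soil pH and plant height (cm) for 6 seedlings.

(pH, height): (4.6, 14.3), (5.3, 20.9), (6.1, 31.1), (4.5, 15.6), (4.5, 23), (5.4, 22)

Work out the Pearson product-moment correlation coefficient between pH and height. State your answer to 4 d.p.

0.8119

n = 6, Σx = 30.4, Σy = 126.9, Σx² = 156.12, Σy² = 2864.87, Σxy = 658.76
nΣxy − ΣxΣy = 3952.56 − 3857.76 = 94.8
nΣx² − (Σx)² = 936.72 − 924.16 = 12.56; nΣy² − (Σy)² = 17189.22 − 16103.61 = 1085.61
r = 94.8 / √(12.56 × 1085.61) = 94.8 / 116.7701 ≈ 0.8119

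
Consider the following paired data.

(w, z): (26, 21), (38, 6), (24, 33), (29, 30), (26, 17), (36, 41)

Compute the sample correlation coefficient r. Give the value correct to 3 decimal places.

-0.168

n = 6, Σw = 179, Σz = 148, Σw² = 5509, Σz² = 4436, Σwz = 4354
nΣwz − ΣwΣz = 26124 − 26492 = -368
nΣw² − (Σw)² = 33054 − 32041 = 1013; nΣz² − (Σz)² = 26616 − 21904 = 4712
r = -368 / √(1013 × 4712) = -368 / 2184.7782 ≈ -0.168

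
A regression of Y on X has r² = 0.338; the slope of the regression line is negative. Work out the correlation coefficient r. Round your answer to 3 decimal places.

-0.581

|r| = √0.338 = 0.581
The association is negative, so r = −0.581.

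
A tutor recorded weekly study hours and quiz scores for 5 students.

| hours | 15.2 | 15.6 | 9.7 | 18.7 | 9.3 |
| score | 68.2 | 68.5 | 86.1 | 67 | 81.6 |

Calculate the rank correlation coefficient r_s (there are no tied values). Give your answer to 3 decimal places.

-0.800

Rank hours: 3, 4, 2, 5, 1
Rank score: 2, 3, 5, 1, 4
d = rank(hours) − rank(score): 1, 1, -3, 4, -3; Σd² = 36
ρ = 1 − 6Σd² / [n(n²−1)] = 1 − 6×36 / (5×24) = 1 − 216/120 ≈ -0.800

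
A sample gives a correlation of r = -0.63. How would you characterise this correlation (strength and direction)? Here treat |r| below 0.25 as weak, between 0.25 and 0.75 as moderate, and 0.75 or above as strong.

moderate negative

r = -0.63 < 0 so the relationship is negative.
|r| = 0.63, which falls in the moderate range.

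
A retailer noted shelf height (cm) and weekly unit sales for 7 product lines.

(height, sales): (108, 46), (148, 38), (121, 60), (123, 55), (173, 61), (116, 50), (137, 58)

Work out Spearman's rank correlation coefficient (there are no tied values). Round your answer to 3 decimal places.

Rank height: 1, 6, 3, 4, 7, 2, 5
Rank sales: 2, 1, 6, 4, 7, 3, 5
d = rank(height) − rank(sales): -1, 5, -3, 0, 0, -1, 0; Σd² = 36
ρ = 1 − 6Σd² / [n(n²−1)] = 1 − 6×36 / (7×48) = 1 − 216/336 ≈ 0.357

0.357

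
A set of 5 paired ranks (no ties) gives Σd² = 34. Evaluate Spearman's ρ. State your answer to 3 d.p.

ρ = 1 − 6Σd² / [n(n²−1)] = 1 − 6×34 / (5×24)
  = 1 − 204/120 = 1 − 1.7000 ≈ -0.700

-0.700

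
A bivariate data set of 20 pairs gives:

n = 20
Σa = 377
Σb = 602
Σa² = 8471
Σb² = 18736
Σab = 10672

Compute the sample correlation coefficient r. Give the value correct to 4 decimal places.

r = (nΣab − ΣaΣb) / √[(nΣa² − (Σa)²)(nΣb² − (Σb)²)]
Numerator: 20×10672 − 377×602 = -13514
Denominator: √[(169420 − 142129)(374720 − 362404)] = √[27291 × 12316] = 18333.4655
r = -13514 / 18333.4655 ≈ -0.7371

-0.7371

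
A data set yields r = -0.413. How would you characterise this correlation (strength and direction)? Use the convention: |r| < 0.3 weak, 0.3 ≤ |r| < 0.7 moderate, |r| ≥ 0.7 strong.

r = -0.413 < 0 so the relationship is negative.
|r| = 0.413, which falls in the moderate range.

moderate negative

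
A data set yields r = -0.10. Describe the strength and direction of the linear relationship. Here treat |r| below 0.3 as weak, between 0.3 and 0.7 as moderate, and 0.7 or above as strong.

r = -0.10 < 0 so the relationship is negative.
|r| = 0.10, which falls in the weak range.

weak negative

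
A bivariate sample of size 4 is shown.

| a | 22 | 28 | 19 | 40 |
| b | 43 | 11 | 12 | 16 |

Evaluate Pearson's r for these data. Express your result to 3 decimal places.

n = 4, Σa = 109, Σb = 82, Σa² = 3229, Σb² = 2370, Σab = 2122
nΣab − ΣaΣb = 8488 − 8938 = -450
nΣa² − (Σa)² = 12916 − 11881 = 1035; nΣb² − (Σb)² = 9480 − 6724 = 2756
r = -450 / √(1035 × 2756) = -450 / 1688.9227 ≈ -0.266

-0.266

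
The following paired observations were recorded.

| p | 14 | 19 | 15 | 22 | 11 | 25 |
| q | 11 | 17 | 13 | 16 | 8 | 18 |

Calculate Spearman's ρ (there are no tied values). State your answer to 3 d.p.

Rank p: 2, 4, 3, 5, 1, 6
Rank q: 2, 5, 3, 4, 1, 6
d = rank(p) − rank(q): 0, -1, 0, 1, 0, 0; Σd² = 2
ρ = 1 − 6Σd² / [n(n²−1)] = 1 − 6×2 / (6×35) = 1 − 12/210 ≈ 0.943

0.943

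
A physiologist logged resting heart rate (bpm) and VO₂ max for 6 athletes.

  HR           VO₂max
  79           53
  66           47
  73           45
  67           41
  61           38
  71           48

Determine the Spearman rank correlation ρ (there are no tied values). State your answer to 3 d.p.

Rank HR: 6, 2, 5, 3, 1, 4
Rank VO₂max: 6, 4, 3, 2, 1, 5
d = rank(HR) − rank(VO₂max): 0, -2, 2, 1, 0, -1; Σd² = 10
ρ = 1 − 6Σd² / [n(n²−1)] = 1 − 6×10 / (6×35) = 1 − 60/210 ≈ 0.714

0.714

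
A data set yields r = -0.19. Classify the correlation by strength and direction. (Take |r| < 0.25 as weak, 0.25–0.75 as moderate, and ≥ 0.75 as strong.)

r = -0.19 < 0 so the relationship is negative.
|r| = 0.19, which falls in the weak range.

weak negative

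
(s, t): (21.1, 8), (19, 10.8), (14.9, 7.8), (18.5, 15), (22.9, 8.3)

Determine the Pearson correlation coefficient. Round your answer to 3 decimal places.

n = 5, Σs = 96.4, Σt = 49.9, Σs² = 1894.88, Σt² = 535.37, Σst = 957.79
nΣst − ΣsΣt = 4788.95 − 4810.36 = -21.41
nΣs² − (Σs)² = 9474.4 − 9292.96 = 181.44; nΣt² − (Σt)² = 2676.85 − 2490.01 = 186.84
r = -21.41 / √(181.44 × 186.84) = -21.41 / 184.1202 ≈ -0.116

-0.116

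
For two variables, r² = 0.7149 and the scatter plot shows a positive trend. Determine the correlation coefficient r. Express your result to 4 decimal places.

|r| = √0.7149 = 0.8455
The association is positive, so r = 0.8455.

0.8455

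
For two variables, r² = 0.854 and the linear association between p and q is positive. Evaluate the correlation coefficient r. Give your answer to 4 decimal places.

|r| = √0.854 = 0.9241
The association is positive, so r = 0.9241.

0.9241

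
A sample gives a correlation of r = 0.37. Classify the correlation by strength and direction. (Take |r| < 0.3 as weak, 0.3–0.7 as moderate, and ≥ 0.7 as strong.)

r = 0.37 > 0 so the relationship is positive.
|r| = 0.37, which falls in the moderate range.

moderate positive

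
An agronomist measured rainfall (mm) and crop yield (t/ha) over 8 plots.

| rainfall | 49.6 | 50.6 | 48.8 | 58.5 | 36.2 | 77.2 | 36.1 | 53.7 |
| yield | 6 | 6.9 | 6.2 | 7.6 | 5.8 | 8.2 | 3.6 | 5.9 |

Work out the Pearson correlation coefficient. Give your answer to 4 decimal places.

0.8395

n = 8, Σx = 410.7, Σy = 50.2, Σx² = 22281.39, Σy² = 328.46, Σxy = 2683.69
nΣxy − ΣxΣy = 21469.52 − 20617.14 = 852.38
nΣx² − (Σx)² = 178251.12 − 168674.49 = 9576.63; nΣy² − (Σy)² = 2627.68 − 2520.04 = 107.64
r = 852.38 / √(9576.63 × 107.64) = 852.38 / 1015.2972 ≈ 0.8395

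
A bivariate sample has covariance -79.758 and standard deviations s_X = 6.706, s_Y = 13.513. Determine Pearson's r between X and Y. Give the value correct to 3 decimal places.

-0.880

r = Cov(X,Y) / (s_X · s_Y) = -79.758 / (6.706 × 13.513)
  = -79.758 / 90.6182 ≈ -0.880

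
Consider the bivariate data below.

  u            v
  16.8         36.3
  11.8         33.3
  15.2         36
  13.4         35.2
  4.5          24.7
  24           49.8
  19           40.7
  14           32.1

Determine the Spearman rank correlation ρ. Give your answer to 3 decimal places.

Rank u: 6, 2, 5, 3, 1, 8, 7, 4
Rank v: 6, 3, 5, 4, 1, 8, 7, 2
d = rank(u) − rank(v): 0, -1, 0, -1, 0, 0, 0, 2; Σd² = 6
ρ = 1 − 6Σd² / [n(n²−1)] = 1 − 6×6 / (8×63) = 1 − 36/504 ≈ 0.929

0.929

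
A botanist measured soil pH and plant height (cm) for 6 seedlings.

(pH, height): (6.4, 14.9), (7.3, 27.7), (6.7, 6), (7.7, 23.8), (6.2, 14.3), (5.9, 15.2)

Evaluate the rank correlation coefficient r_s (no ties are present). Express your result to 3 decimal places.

0.429

Rank pH: 3, 5, 4, 6, 2, 1
Rank height: 3, 6, 1, 5, 2, 4
d = rank(pH) − rank(height): 0, -1, 3, 1, 0, -3; Σd² = 20
ρ = 1 − 6Σd² / [n(n²−1)] = 1 − 6×20 / (6×35) = 1 − 120/210 ≈ 0.429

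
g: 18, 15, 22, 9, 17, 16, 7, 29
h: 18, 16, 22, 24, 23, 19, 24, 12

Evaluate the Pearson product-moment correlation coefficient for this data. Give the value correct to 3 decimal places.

-0.725

n = 8, Σg = 133, Σh = 158, Σg² = 2549, Σh² = 3250, Σgh = 2475
nΣgh − ΣgΣh = 19800 − 21014 = -1214
nΣg² − (Σg)² = 20392 − 17689 = 2703; nΣh² − (Σh)² = 26000 − 24964 = 1036
r = -1214 / √(2703 × 1036) = -1214 / 1673.4121 ≈ -0.725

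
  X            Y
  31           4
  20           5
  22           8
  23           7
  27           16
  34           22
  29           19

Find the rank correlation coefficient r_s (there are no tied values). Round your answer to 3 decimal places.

Rank X: 6, 1, 2, 3, 4, 7, 5
Rank Y: 1, 2, 4, 3, 5, 7, 6
d = rank(X) − rank(Y): 5, -1, -2, 0, -1, 0, -1; Σd² = 32
ρ = 1 − 6Σd² / [n(n²−1)] = 1 − 6×32 / (7×48) = 1 − 192/336 ≈ 0.429

0.429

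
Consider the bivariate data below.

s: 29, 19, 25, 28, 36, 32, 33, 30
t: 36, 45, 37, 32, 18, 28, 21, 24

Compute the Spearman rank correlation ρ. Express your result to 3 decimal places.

-0.952

Rank s: 4, 1, 2, 3, 8, 6, 7, 5
Rank t: 6, 8, 7, 5, 1, 4, 2, 3
d = rank(s) − rank(t): -2, -7, -5, -2, 7, 2, 5, 2; Σd² = 164
ρ = 1 − 6Σd² / [n(n²−1)] = 1 − 6×164 / (8×63) = 1 − 984/504 ≈ -0.952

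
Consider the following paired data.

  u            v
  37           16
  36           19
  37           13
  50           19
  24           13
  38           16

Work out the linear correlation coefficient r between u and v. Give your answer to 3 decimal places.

0.678

n = 6, Σu = 222, Σv = 96, Σu² = 8554, Σv² = 1572, Σuv = 3627
nΣuv − ΣuΣv = 21762 − 21312 = 450
nΣu² − (Σu)² = 51324 − 49284 = 2040; nΣv² − (Σv)² = 9432 − 9216 = 216
r = 450 / √(2040 × 216) = 450 / 663.8072 ≈ 0.678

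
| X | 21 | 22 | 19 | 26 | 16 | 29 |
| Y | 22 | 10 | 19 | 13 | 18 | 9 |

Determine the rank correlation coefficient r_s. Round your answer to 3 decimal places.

Rank X: 3, 4, 2, 5, 1, 6
Rank Y: 6, 2, 5, 3, 4, 1
d = rank(X) − rank(Y): -3, 2, -3, 2, -3, 5; Σd² = 60
ρ = 1 − 6Σd² / [n(n²−1)] = 1 − 6×60 / (6×35) = 1 − 360/210 ≈ -0.714

-0.714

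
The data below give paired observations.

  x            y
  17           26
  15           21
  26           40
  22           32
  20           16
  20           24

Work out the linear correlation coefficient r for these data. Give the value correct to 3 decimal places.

0.742

n = 6, Σx = 120, Σy = 159, Σx² = 2474, Σy² = 4573, Σxy = 3301
nΣxy − ΣxΣy = 19806 − 19080 = 726
nΣx² − (Σx)² = 14844 − 14400 = 444; nΣy² − (Σy)² = 27438 − 25281 = 2157
r = 726 / √(444 × 2157) = 726 / 978.6256 ≈ 0.742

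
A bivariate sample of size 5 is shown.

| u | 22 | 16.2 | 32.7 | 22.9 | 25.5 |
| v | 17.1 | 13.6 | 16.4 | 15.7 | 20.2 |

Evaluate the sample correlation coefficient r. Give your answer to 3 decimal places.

0.470

n = 5, Σu = 119.3, Σv = 83, Σu² = 2990.39, Σv² = 1400.86, Σuv = 2007.43
nΣuv − ΣuΣv = 10037.15 − 9901.9 = 135.25
nΣu² − (Σu)² = 14951.95 − 14232.49 = 719.46; nΣv² − (Σv)² = 7004.3 − 6889 = 115.3
r = 135.25 / √(719.46 × 115.3) = 135.25 / 288.0169 ≈ 0.470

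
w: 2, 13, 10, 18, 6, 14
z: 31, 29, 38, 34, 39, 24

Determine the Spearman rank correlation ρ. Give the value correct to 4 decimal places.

Rank w: 1, 4, 3, 6, 2, 5
Rank z: 3, 2, 5, 4, 6, 1
d = rank(w) − rank(z): -2, 2, -2, 2, -4, 4; Σd² = 48
ρ = 1 − 6Σd² / [n(n²−1)] = 1 − 6×48 / (6×35) = 1 − 288/210 ≈ -0.3714

-0.3714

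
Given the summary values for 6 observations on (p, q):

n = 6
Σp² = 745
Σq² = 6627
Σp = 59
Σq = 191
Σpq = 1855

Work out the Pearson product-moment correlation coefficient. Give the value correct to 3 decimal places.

r = (nΣpq − ΣpΣq) / √[(nΣp² − (Σp)²)(nΣq² − (Σq)²)]
Numerator: 6×1855 − 59×191 = -139
Denominator: √[(4470 − 3481)(39762 − 36481)] = √[989 × 3281] = 1801.3631
r = -139 / 1801.3631 ≈ -0.077

-0.077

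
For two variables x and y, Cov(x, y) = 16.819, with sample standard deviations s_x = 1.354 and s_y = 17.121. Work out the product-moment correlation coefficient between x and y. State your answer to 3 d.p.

0.726

r = Cov(x,y) / (s_x · s_y) = 16.819 / (1.354 × 17.121)
  = 16.819 / 23.1818 ≈ 0.726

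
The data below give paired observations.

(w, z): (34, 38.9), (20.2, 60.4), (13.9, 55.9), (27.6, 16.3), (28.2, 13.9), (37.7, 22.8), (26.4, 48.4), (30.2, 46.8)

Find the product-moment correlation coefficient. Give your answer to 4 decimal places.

-0.5932

n = 8, Σw = 218.2, Σz = 303.4, Σw² = 6344.54, Σz² = 13797.72, Σwz = 7712.23
nΣwz − ΣwΣz = 61697.84 − 66201.88 = -4504.04
nΣw² − (Σw)² = 50756.32 − 47611.24 = 3145.08; nΣz² − (Σz)² = 110381.76 − 92051.56 = 18330.2
r = -4504.04 / √(3145.08 × 18330.2) = -4504.04 / 7592.7561 ≈ -0.5932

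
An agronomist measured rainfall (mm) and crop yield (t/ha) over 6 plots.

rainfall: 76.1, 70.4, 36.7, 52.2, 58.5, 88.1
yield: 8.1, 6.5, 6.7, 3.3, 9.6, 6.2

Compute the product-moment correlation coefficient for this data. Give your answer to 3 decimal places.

0.144

n = 6, Σx = 382, Σy = 40.4, Σx² = 26002.96, Σy² = 294.24, Σxy = 2599.98
nΣxy − ΣxΣy = 15599.88 − 15432.8 = 167.08
nΣx² − (Σx)² = 156017.76 − 145924 = 10093.76; nΣy² − (Σy)² = 1765.44 − 1632.16 = 133.28
r = 167.08 / √(10093.76 × 133.28) = 167.08 / 1159.8691 ≈ 0.144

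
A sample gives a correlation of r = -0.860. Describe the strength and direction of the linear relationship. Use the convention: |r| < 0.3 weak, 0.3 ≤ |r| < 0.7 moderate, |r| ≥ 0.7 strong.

r = -0.860 < 0 so the relationship is negative.
|r| = 0.860, which falls in the strong range.

strong negative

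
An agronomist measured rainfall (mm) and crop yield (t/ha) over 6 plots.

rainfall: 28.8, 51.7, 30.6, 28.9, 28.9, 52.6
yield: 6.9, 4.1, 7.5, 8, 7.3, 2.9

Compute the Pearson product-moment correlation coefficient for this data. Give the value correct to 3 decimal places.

-0.970

n = 6, Σx = 221.5, Σy = 36.7, Σx² = 8875.87, Σy² = 246.37, Σxy = 1234.9
nΣxy − ΣxΣy = 7409.4 − 8129.05 = -719.65
nΣx² − (Σx)² = 53255.22 − 49062.25 = 4192.97; nΣy² − (Σy)² = 1478.22 − 1346.89 = 131.33
r = -719.65 / √(4192.97 × 131.33) = -719.65 / 742.0665 ≈ -0.970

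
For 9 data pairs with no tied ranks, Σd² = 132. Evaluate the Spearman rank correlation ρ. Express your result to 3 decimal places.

ρ = 1 − 6Σd² / [n(n²−1)] = 1 − 6×132 / (9×80)
  = 1 − 792/720 = 1 − 1.1000 ≈ -0.100

-0.100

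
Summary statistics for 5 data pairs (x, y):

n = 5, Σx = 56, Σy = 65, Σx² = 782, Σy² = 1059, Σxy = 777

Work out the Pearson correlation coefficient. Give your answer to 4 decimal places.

r = (nΣxy − ΣxΣy) / √[(nΣx² − (Σx)²)(nΣy² − (Σy)²)]
Numerator: 5×777 − 56×65 = 245
Denominator: √[(3910 − 3136)(5295 − 4225)] = √[774 × 1070] = 910.0440
r = 245 / 910.0440 ≈ 0.2692

0.2692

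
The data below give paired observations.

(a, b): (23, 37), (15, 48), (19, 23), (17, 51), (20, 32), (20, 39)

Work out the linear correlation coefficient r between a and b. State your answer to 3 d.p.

n = 6, Σa = 114, Σb = 230, Σa² = 2204, Σb² = 9348, Σab = 4295
nΣab − ΣaΣb = 25770 − 26220 = -450
nΣa² − (Σa)² = 13224 − 12996 = 228; nΣb² − (Σb)² = 56088 − 52900 = 3188
r = -450 / √(228 × 3188) = -450 / 852.5632 ≈ -0.528

-0.528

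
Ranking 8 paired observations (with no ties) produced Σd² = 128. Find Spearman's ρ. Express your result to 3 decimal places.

ρ = 1 − 6Σd² / [n(n²−1)] = 1 − 6×128 / (8×63)
  = 1 − 768/504 = 1 − 1.5238 ≈ -0.524

-0.524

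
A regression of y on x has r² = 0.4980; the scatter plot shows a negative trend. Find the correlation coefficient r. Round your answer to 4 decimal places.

-0.7057

|r| = √0.4980 = 0.7057
The association is negative, so r = −0.7057.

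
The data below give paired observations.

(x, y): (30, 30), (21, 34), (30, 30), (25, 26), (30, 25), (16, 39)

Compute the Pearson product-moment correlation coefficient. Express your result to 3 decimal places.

n = 6, Σx = 152, Σy = 184, Σx² = 4022, Σy² = 5778, Σxy = 4538
nΣxy − ΣxΣy = 27228 − 27968 = -740
nΣx² − (Σx)² = 24132 − 23104 = 1028; nΣy² − (Σy)² = 34668 − 33856 = 812
r = -740 / √(1028 × 812) = -740 / 913.6389 ≈ -0.810

-0.810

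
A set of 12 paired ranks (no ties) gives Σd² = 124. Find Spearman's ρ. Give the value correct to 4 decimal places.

ρ = 1 − 6Σd² / [n(n²−1)] = 1 − 6×124 / (12×143)
  = 1 − 744/1716 = 1 − 0.43357 ≈ 0.5664

0.5664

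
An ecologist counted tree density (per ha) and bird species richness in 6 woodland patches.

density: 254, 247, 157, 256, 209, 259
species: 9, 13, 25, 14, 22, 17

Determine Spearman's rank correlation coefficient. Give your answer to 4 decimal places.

Rank density: 4, 3, 1, 5, 2, 6
Rank species: 1, 2, 6, 3, 5, 4
d = rank(density) − rank(species): 3, 1, -5, 2, -3, 2; Σd² = 52
ρ = 1 − 6Σd² / [n(n²−1)] = 1 − 6×52 / (6×35) = 1 − 312/210 ≈ -0.4857

-0.4857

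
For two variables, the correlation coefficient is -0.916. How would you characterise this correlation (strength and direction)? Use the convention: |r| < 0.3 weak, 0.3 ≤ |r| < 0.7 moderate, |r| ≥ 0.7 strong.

strong negative

r = -0.916 < 0 so the relationship is negative.
|r| = 0.916, which falls in the strong range.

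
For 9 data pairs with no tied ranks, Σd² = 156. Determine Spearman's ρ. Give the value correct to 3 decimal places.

-0.300

ρ = 1 − 6Σd² / [n(n²−1)] = 1 − 6×156 / (9×80)
  = 1 − 936/720 = 1 − 1.3000 ≈ -0.300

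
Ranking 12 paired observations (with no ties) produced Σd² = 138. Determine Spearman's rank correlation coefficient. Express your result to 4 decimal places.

ρ = 1 − 6Σd² / [n(n²−1)] = 1 − 6×138 / (12×143)
  = 1 − 828/1716 = 1 − 0.48252 ≈ 0.5175

0.5175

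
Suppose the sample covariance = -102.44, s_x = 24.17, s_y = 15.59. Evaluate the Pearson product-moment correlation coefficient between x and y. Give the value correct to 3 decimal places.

-0.272

r = Cov(x,y) / (s_x · s_y) = -102.44 / (24.17 × 15.59)
  = -102.44 / 376.8103 ≈ -0.272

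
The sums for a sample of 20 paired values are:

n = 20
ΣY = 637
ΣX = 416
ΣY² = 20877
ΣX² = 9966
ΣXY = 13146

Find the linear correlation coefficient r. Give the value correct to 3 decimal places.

r = (nΣXY − ΣXΣY) / √[(nΣX² − (ΣX)²)(nΣY² − (ΣY)²)]
Numerator: 20×13146 − 416×637 = -2072
Denominator: √[(199320 − 173056)(417540 − 405769)] = √[26264 × 11771] = 17582.7627
r = -2072 / 17582.7627 ≈ -0.118

-0.118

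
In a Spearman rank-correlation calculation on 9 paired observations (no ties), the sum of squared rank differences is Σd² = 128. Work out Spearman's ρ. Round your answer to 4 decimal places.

-0.0667

ρ = 1 − 6Σd² / [n(n²−1)] = 1 − 6×128 / (9×80)
  = 1 − 768/720 = 1 − 1.06667 ≈ -0.0667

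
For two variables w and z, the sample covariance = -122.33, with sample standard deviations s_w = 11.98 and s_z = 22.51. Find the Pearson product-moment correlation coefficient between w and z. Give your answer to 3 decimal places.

-0.454

r = Cov(w,z) / (s_w · s_z) = -122.33 / (11.98 × 22.51)
  = -122.33 / 269.6698 ≈ -0.454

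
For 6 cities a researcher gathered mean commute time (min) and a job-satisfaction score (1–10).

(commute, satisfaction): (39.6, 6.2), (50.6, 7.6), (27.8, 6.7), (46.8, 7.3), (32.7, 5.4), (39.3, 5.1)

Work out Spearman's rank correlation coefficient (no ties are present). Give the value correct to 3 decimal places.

0.600

Rank commute: 4, 6, 1, 5, 2, 3
Rank satisfaction: 3, 6, 4, 5, 2, 1
d = rank(commute) − rank(satisfaction): 1, 0, -3, 0, 0, 2; Σd² = 14
ρ = 1 − 6Σd² / [n(n²−1)] = 1 − 6×14 / (6×35) = 1 − 84/210 ≈ 0.600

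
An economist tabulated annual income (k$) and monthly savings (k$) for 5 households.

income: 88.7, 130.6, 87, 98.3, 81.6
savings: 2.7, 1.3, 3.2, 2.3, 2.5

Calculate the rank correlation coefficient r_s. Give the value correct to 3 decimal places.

Rank income: 3, 5, 2, 4, 1
Rank savings: 4, 1, 5, 2, 3
d = rank(income) − rank(savings): -1, 4, -3, 2, -2; Σd² = 34
ρ = 1 − 6Σd² / [n(n²−1)] = 1 − 6×34 / (5×24) = 1 − 204/120 ≈ -0.700

-0.700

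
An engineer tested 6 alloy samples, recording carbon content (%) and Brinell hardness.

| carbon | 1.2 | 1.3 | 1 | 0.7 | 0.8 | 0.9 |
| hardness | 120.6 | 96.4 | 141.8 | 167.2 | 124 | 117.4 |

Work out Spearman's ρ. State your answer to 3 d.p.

Rank carbon: 5, 6, 4, 1, 2, 3
Rank hardness: 3, 1, 5, 6, 4, 2
d = rank(carbon) − rank(hardness): 2, 5, -1, -5, -2, 1; Σd² = 60
ρ = 1 − 6Σd² / [n(n²−1)] = 1 − 6×60 / (6×35) = 1 − 360/210 ≈ -0.714

-0.714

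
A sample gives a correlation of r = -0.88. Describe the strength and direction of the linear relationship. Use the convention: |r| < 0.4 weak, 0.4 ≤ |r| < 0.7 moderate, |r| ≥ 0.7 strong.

strong negative

r = -0.88 < 0 so the relationship is negative.
|r| = 0.88, which falls in the strong range.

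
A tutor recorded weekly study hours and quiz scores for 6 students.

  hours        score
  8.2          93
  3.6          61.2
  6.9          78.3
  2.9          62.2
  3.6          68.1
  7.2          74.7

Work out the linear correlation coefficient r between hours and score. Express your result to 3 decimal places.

0.912

n = 6, Σx = 32.4, Σy = 437.5, Σx² = 201.02, Σy² = 32611.87, Σxy = 2486.57
nΣxy − ΣxΣy = 14919.42 − 14175 = 744.42
nΣx² − (Σx)² = 1206.12 − 1049.76 = 156.36; nΣy² − (Σy)² = 195671.22 − 191406.25 = 4264.97
r = 744.42 / √(156.36 × 4264.97) = 744.42 / 816.6215 ≈ 0.912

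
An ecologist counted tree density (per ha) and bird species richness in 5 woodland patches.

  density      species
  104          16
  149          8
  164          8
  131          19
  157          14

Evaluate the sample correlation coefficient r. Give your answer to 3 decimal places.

-0.657

n = 5, Σx = 705, Σy = 65, Σx² = 101723, Σy² = 941, Σxy = 8855
nΣxy − ΣxΣy = 44275 − 45825 = -1550
nΣx² − (Σx)² = 508615 − 497025 = 11590; nΣy² − (Σy)² = 4705 − 4225 = 480
r = -1550 / √(11590 × 480) = -1550 / 2358.6437 ≈ -0.657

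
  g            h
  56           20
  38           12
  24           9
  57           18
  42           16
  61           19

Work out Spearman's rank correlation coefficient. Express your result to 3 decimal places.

0.829

Rank g: 4, 2, 1, 5, 3, 6
Rank h: 6, 2, 1, 4, 3, 5
d = rank(g) − rank(h): -2, 0, 0, 1, 0, 1; Σd² = 6
ρ = 1 − 6Σd² / [n(n²−1)] = 1 − 6×6 / (6×35) = 1 − 36/210 ≈ 0.829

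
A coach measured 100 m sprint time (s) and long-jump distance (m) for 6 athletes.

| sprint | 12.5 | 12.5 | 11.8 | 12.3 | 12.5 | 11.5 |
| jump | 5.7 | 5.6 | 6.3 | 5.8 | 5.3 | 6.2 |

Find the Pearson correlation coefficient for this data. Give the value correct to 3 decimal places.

-0.886

n = 6, Σx = 73.1, Σy = 34.9, Σx² = 891.53, Σy² = 203.71, Σxy = 424.48
nΣxy − ΣxΣy = 2546.88 − 2551.19 = -4.31
nΣx² − (Σx)² = 5349.18 − 5343.61 = 5.57; nΣy² − (Σy)² = 1222.26 − 1218.01 = 4.25
r = -4.31 / √(5.57 × 4.25) = -4.31 / 4.8654 ≈ -0.886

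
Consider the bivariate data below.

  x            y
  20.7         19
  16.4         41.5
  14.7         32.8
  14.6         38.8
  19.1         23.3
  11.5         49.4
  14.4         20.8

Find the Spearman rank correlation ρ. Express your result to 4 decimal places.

Rank x: 7, 5, 4, 3, 6, 1, 2
Rank y: 1, 6, 4, 5, 3, 7, 2
d = rank(x) − rank(y): 6, -1, 0, -2, 3, -6, 0; Σd² = 86
ρ = 1 − 6Σd² / [n(n²−1)] = 1 − 6×86 / (7×48) = 1 − 516/336 ≈ -0.5357

-0.5357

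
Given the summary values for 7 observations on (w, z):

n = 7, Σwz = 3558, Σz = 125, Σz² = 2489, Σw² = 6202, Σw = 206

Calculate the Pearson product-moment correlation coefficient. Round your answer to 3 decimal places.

r = (nΣwz − ΣwΣz) / √[(nΣw² − (Σw)²)(nΣz² − (Σz)²)]
Numerator: 7×3558 − 206×125 = -844
Denominator: √[(43414 − 42436)(17423 − 15625)] = √[978 × 1798] = 1326.0633
r = -844 / 1326.0633 ≈ -0.636

-0.636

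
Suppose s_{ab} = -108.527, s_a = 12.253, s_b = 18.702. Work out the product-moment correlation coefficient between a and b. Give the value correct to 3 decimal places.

-0.474

r = Cov(a,b) / (s_a · s_b) = -108.527 / (12.253 × 18.702)
  = -108.527 / 229.1556 ≈ -0.474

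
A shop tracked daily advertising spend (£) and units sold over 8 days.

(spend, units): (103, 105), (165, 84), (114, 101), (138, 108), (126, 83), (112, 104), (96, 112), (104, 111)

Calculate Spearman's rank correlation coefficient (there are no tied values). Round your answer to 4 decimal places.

Rank spend: 2, 8, 5, 7, 6, 4, 1, 3
Rank units: 5, 2, 3, 6, 1, 4, 8, 7
d = rank(spend) − rank(units): -3, 6, 2, 1, 5, 0, -7, -4; Σd² = 140
ρ = 1 − 6Σd² / [n(n²−1)] = 1 − 6×140 / (8×63) = 1 − 840/504 ≈ -0.6667

-0.6667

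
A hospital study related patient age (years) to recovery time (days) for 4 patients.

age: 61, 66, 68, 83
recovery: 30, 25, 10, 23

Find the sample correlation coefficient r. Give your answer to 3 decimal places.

n = 4, Σx = 278, Σy = 88, Σx² = 19590, Σy² = 2154, Σxy = 6069
nΣxy − ΣxΣy = 24276 − 24464 = -188
nΣx² − (Σx)² = 78360 − 77284 = 1076; nΣy² − (Σy)² = 8616 − 7744 = 872
r = -188 / √(1076 × 872) = -188 / 968.6444 ≈ -0.194

-0.194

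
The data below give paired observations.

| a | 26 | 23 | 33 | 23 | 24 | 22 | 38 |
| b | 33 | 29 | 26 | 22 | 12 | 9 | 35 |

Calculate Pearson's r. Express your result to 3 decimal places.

n = 7, Σa = 189, Σb = 166, Σa² = 5327, Σb² = 4540, Σab = 4705
nΣab − ΣaΣb = 32935 − 31374 = 1561
nΣa² − (Σa)² = 37289 − 35721 = 1568; nΣb² − (Σb)² = 31780 − 27556 = 4224
r = 1561 / √(1568 × 4224) = 1561 / 2573.5641 ≈ 0.607

0.607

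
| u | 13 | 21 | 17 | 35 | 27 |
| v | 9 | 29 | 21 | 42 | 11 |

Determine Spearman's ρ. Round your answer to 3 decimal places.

Rank u: 1, 3, 2, 5, 4
Rank v: 1, 4, 3, 5, 2
d = rank(u) − rank(v): 0, -1, -1, 0, 2; Σd² = 6
ρ = 1 − 6Σd² / [n(n²−1)] = 1 − 6×6 / (5×24) = 1 − 36/120 ≈ 0.700

0.700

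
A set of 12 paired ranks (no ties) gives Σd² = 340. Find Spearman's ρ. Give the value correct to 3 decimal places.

ρ = 1 − 6Σd² / [n(n²−1)] = 1 − 6×340 / (12×143)
  = 1 − 2040/1716 = 1 − 1.1888 ≈ -0.189

-0.189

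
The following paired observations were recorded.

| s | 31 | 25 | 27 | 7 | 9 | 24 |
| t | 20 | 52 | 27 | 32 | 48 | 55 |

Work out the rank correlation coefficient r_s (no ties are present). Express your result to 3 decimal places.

-0.486

Rank s: 6, 4, 5, 1, 2, 3
Rank t: 1, 5, 2, 3, 4, 6
d = rank(s) − rank(t): 5, -1, 3, -2, -2, -3; Σd² = 52
ρ = 1 − 6Σd² / [n(n²−1)] = 1 − 6×52 / (6×35) = 1 − 312/210 ≈ -0.486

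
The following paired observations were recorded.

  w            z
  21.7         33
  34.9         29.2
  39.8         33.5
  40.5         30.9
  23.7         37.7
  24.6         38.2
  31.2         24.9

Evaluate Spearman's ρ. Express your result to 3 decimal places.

-0.357

Rank w: 1, 5, 6, 7, 2, 3, 4
Rank z: 4, 2, 5, 3, 6, 7, 1
d = rank(w) − rank(z): -3, 3, 1, 4, -4, -4, 3; Σd² = 76
ρ = 1 − 6Σd² / [n(n²−1)] = 1 − 6×76 / (7×48) = 1 − 456/336 ≈ -0.357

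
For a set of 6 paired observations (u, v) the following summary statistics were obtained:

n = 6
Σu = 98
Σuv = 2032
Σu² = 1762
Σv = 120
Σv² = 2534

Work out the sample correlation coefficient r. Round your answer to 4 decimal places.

0.4897

r = (nΣuv − ΣuΣv) / √[(nΣu² − (Σu)²)(nΣv² − (Σv)²)]
Numerator: 6×2032 − 98×120 = 432
Denominator: √[(10572 − 9604)(15204 − 14400)] = √[968 × 804] = 882.1973
r = 432 / 882.1973 ≈ 0.4897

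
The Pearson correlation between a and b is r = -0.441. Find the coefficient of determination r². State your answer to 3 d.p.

0.194

r² = (-0.441)² = 0.194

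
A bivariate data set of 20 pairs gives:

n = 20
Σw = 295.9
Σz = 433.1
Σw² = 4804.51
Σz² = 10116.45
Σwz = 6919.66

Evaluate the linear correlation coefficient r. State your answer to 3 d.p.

0.913

r = (nΣwz − ΣwΣz) / √[(nΣw² − (Σw)²)(nΣz² − (Σz)²)]
Numerator: 20×6919.66 − 295.9×433.1 = 10238.91
Denominator: √[(96090.2 − 87556.81)(202329 − 187575.61)] = √[8533.39 × 14753.39] = 11220.3579
r = 10238.91 / 11220.3579 ≈ 0.913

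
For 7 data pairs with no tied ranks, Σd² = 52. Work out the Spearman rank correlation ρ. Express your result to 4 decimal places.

ρ = 1 − 6Σd² / [n(n²−1)] = 1 − 6×52 / (7×48)
  = 1 − 312/336 = 1 − 0.92857 ≈ 0.0714

0.0714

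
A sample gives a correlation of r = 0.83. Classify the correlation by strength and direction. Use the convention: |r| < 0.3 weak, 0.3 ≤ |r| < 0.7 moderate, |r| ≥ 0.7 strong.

strong positive

r = 0.83 > 0 so the relationship is positive.
|r| = 0.83, which falls in the strong range.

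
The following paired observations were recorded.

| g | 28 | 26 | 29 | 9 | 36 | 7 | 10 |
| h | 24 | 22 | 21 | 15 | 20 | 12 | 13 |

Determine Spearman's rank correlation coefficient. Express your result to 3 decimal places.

Rank g: 5, 4, 6, 2, 7, 1, 3
Rank h: 7, 6, 5, 3, 4, 1, 2
d = rank(g) − rank(h): -2, -2, 1, -1, 3, 0, 1; Σd² = 20
ρ = 1 − 6Σd² / [n(n²−1)] = 1 − 6×20 / (7×48) = 1 − 120/336 ≈ 0.643

0.643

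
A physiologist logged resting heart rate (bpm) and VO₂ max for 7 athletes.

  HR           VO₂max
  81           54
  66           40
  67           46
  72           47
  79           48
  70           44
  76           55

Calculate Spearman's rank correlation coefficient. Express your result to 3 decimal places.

Rank HR: 7, 1, 2, 4, 6, 3, 5
Rank VO₂max: 6, 1, 3, 4, 5, 2, 7
d = rank(HR) − rank(VO₂max): 1, 0, -1, 0, 1, 1, -2; Σd² = 8
ρ = 1 − 6Σd² / [n(n²−1)] = 1 − 6×8 / (7×48) = 1 − 48/336 ≈ 0.857

0.857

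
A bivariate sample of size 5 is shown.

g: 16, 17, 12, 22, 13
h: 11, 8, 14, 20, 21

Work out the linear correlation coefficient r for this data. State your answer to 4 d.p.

n = 5, Σg = 80, Σh = 74, Σg² = 1342, Σh² = 1222, Σgh = 1193
nΣgh − ΣgΣh = 5965 − 5920 = 45
nΣg² − (Σg)² = 6710 − 6400 = 310; nΣh² − (Σh)² = 6110 − 5476 = 634
r = 45 / √(310 × 634) = 45 / 443.3283 ≈ 0.1015

0.1015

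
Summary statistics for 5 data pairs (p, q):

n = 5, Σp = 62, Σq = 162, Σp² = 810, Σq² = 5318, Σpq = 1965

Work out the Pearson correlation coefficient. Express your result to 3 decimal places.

-0.820

r = (nΣpq − ΣpΣq) / √[(nΣp² − (Σp)²)(nΣq² − (Σq)²)]
Numerator: 5×1965 − 62×162 = -219
Denominator: √[(4050 − 3844)(26590 − 26244)] = √[206 × 346] = 266.9757
r = -219 / 266.9757 ≈ -0.820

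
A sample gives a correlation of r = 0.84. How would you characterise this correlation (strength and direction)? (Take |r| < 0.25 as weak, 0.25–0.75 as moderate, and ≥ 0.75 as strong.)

strong positive

r = 0.84 > 0 so the relationship is positive.
|r| = 0.84, which falls in the strong range.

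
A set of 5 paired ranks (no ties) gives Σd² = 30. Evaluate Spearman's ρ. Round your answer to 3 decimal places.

-0.500

ρ = 1 − 6Σd² / [n(n²−1)] = 1 − 6×30 / (5×24)
  = 1 − 180/120 = 1 − 1.5000 ≈ -0.500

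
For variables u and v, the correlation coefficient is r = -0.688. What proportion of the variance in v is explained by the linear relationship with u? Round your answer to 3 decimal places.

0.473

r² = (-0.688)² = 0.473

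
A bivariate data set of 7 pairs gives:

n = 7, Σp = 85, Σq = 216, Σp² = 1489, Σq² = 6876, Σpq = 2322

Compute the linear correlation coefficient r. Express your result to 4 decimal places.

r = (nΣpq − ΣpΣq) / √[(nΣp² − (Σp)²)(nΣq² − (Σq)²)]
Numerator: 7×2322 − 85×216 = -2106
Denominator: √[(10423 − 7225)(48132 − 46656)] = √[3198 × 1476] = 2172.6132
r = -2106 / 2172.6132 ≈ -0.9693

-0.9693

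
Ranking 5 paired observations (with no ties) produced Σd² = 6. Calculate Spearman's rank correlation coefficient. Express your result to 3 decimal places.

ρ = 1 − 6Σd² / [n(n²−1)] = 1 − 6×6 / (5×24)
  = 1 − 36/120 = 1 − 0.3000 ≈ 0.700

0.700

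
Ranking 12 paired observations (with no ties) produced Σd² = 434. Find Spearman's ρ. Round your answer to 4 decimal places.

-0.5175

ρ = 1 − 6Σd² / [n(n²−1)] = 1 − 6×434 / (12×143)
  = 1 − 2604/1716 = 1 − 1.51748 ≈ -0.5175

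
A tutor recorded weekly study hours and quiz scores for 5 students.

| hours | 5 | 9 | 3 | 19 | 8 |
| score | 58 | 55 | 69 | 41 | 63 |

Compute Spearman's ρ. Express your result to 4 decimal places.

Rank hours: 2, 4, 1, 5, 3
Rank score: 3, 2, 5, 1, 4
d = rank(hours) − rank(score): -1, 2, -4, 4, -1; Σd² = 38
ρ = 1 − 6Σd² / [n(n²−1)] = 1 − 6×38 / (5×24) = 1 − 228/120 ≈ -0.9000

-0.9000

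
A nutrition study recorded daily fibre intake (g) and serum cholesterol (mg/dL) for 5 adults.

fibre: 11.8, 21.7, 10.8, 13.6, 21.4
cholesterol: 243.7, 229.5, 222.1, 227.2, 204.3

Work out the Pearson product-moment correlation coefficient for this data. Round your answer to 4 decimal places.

-0.5130

n = 5, Σx = 79.3, Σy = 1126.8, Σx² = 1369.69, Σy² = 254746.68, Σxy = 17716.43
nΣxy − ΣxΣy = 88582.15 − 89355.24 = -773.09
nΣx² − (Σx)² = 6848.45 − 6288.49 = 559.96; nΣy² − (Σy)² = 1273733.4 − 1269678.24 = 4055.16
r = -773.09 / √(559.96 × 4055.16) = -773.09 / 1506.8933 ≈ -0.5130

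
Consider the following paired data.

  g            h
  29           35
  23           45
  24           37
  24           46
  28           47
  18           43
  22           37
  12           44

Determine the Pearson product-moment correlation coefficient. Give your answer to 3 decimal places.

n = 8, Σg = 180, Σh = 334, Σg² = 4258, Σh² = 14098, Σgh = 7474
nΣgh − ΣgΣh = 59792 − 60120 = -328
nΣg² − (Σg)² = 34064 − 32400 = 1664; nΣh² − (Σh)² = 112784 − 111556 = 1228
r = -328 / √(1664 × 1228) = -328 / 1429.4726 ≈ -0.229

-0.229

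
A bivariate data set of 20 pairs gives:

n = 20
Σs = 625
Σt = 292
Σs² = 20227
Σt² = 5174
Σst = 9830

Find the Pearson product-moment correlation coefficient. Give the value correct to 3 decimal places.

0.886

r = (nΣst − ΣsΣt) / √[(nΣs² − (Σs)²)(nΣt² − (Σt)²)]
Numerator: 20×9830 − 625×292 = 14100
Denominator: √[(404540 − 390625)(103480 − 85264)] = √[13915 × 18216] = 15920.9183
r = 14100 / 15920.9183 ≈ 0.886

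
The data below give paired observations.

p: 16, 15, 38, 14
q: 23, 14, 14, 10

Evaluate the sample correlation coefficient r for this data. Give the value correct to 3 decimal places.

n = 4, Σp = 83, Σq = 61, Σp² = 2121, Σq² = 1021, Σpq = 1250
nΣpq − ΣpΣq = 5000 − 5063 = -63
nΣp² − (Σp)² = 8484 − 6889 = 1595; nΣq² − (Σq)² = 4084 − 3721 = 363
r = -63 / √(1595 × 363) = -63 / 760.9106 ≈ -0.083

-0.083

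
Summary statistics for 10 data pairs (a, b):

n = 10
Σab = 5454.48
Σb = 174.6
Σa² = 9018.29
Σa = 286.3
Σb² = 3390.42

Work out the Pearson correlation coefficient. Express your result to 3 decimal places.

0.860

r = (nΣab − ΣaΣb) / √[(nΣa² − (Σa)²)(nΣb² − (Σb)²)]
Numerator: 10×5454.48 − 286.3×174.6 = 4556.82
Denominator: √[(90182.9 − 81967.69)(33904.2 − 30485.16)] = √[8215.21 × 3419.04] = 5299.8237
r = 4556.82 / 5299.8237 ≈ 0.860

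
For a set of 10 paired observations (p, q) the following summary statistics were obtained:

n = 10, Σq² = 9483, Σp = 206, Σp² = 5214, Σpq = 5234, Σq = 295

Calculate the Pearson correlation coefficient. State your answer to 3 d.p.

-0.969

r = (nΣpq − ΣpΣq) / √[(nΣp² − (Σp)²)(nΣq² − (Σq)²)]
Numerator: 10×5234 − 206×295 = -8430
Denominator: √[(52140 − 42436)(94830 − 87025)] = √[9704 × 7805] = 8702.8570
r = -8430 / 8702.8570 ≈ -0.969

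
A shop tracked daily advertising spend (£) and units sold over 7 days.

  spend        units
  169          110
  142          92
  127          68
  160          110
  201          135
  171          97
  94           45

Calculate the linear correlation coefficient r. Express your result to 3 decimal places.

0.969

n = 7, Σx = 1064, Σy = 657, Σx² = 168932, Σy² = 66947, Σxy = 105842
nΣxy − ΣxΣy = 740894 − 699048 = 41846
nΣx² − (Σx)² = 1182524 − 1132096 = 50428; nΣy² − (Σy)² = 468629 − 431649 = 36980
r = 41846 / √(50428 × 36980) = 41846 / 43183.6478 ≈ 0.969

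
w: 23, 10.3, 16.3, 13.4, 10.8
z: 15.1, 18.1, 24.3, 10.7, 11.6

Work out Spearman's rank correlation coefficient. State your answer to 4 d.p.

Rank w: 5, 1, 4, 3, 2
Rank z: 3, 4, 5, 1, 2
d = rank(w) − rank(z): 2, -3, -1, 2, 0; Σd² = 18
ρ = 1 − 6Σd² / [n(n²−1)] = 1 − 6×18 / (5×24) = 1 − 108/120 ≈ 0.1000

0.1000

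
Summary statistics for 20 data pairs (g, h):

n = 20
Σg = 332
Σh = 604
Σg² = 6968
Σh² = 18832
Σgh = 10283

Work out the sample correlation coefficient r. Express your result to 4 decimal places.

0.2765

r = (nΣgh − ΣgΣh) / √[(nΣg² − (Σg)²)(nΣh² − (Σh)²)]
Numerator: 20×10283 − 332×604 = 5132
Denominator: √[(139360 − 110224)(376640 − 364816)] = √[29136 × 11824] = 18560.8207
r = 5132 / 18560.8207 ≈ 0.2765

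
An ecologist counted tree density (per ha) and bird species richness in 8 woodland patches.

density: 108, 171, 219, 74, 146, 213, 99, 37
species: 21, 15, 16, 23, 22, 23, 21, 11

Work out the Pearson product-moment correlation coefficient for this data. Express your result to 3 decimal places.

0.179

n = 8, Σx = 1067, Σy = 152, Σx² = 172197, Σy² = 3026, Σxy = 20636
nΣxy − ΣxΣy = 165088 − 162184 = 2904
nΣx² − (Σx)² = 1377576 − 1138489 = 239087; nΣy² − (Σy)² = 24208 − 23104 = 1104
r = 2904 / √(239087 × 1104) = 2904 / 16246.6011 ≈ 0.179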